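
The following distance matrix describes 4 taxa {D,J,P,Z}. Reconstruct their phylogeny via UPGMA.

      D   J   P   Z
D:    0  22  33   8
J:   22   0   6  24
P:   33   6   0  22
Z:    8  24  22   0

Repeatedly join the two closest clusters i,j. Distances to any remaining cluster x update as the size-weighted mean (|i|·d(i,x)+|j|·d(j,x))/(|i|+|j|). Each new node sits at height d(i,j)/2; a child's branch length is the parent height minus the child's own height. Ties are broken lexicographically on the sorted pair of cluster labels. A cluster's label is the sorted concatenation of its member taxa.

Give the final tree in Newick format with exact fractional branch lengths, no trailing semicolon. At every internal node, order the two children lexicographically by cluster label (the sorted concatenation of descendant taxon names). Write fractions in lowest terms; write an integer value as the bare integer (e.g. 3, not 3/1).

((D:4,Z:4):69/8,(J:3,P:3):77/8)

1. join J+P (d=6) ⇒ JP; edges |J|=3, |P|=3
  updated: d(D,JP)=55/2, d(JP,Z)=23
2. join D+Z (d=8) ⇒ DZ; edges |D|=4, |Z|=4
  updated: d(DZ,JP)=101/4
3. join DZ+JP (d=101/4) ⇒ DJPZ; edges |DZ|=69/8, |JP|=77/8
final tree: ((D:4,Z:4):69/8,(J:3,P:3):77/8)
total length: 129/4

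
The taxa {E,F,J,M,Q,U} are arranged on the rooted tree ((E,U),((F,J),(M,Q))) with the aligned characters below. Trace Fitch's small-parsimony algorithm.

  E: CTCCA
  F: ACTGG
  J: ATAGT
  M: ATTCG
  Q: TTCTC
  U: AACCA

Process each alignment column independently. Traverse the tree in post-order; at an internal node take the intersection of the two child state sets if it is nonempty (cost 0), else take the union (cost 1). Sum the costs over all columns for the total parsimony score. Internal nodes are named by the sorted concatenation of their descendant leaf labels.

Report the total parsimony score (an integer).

site 0, node EU: E={C} ∪ U={A} → {A,C} (+1)
site 0, node FJ: F={A} ∩ J={A} → {A} (+0)
site 0, node MQ: M={A} ∪ Q={T} → {A,T} (+1)
site 0, node FJMQ: FJ={A} ∩ MQ={A,T} → {A} (+0)
site 0, node EFJMQU: EU={A,C} ∩ FJMQ={A} → {A} (+0)
site 1, node EU: E={T} ∪ U={A} → {A,T} (+1)
site 1, node FJ: F={C} ∪ J={T} → {C,T} (+1)
site 1, node MQ: M={T} ∩ Q={T} → {T} (+0)
site 1, node FJMQ: FJ={C,T} ∩ MQ={T} → {T} (+0)
site 1, node EFJMQU: EU={A,T} ∩ FJMQ={T} → {T} (+0)
site 2, node EU: E={C} ∩ U={C} → {C} (+0)
site 2, node FJ: F={T} ∪ J={A} → {A,T} (+1)
site 2, node MQ: M={T} ∪ Q={C} → {C,T} (+1)
site 2, node FJMQ: FJ={A,T} ∩ MQ={C,T} → {T} (+0)
site 2, node EFJMQU: EU={C} ∪ FJMQ={T} → {C,T} (+1)
site 3, node EU: E={C} ∩ U={C} → {C} (+0)
site 3, node FJ: F={G} ∩ J={G} → {G} (+0)
site 3, node MQ: M={C} ∪ Q={T} → {C,T} (+1)
site 3, node FJMQ: FJ={G} ∪ MQ={C,T} → {C,G,T} (+1)
site 3, node EFJMQU: EU={C} ∩ FJMQ={C,G,T} → {C} (+0)
site 4, node EU: E={A} ∩ U={A} → {A} (+0)
site 4, node FJ: F={G} ∪ J={T} → {G,T} (+1)
site 4, node MQ: M={G} ∪ Q={C} → {C,G} (+1)
site 4, node FJMQ: FJ={G,T} ∩ MQ={C,G} → {G} (+0)
site 4, node EFJMQU: EU={A} ∪ FJMQ={G} → {A,G} (+1)
per-site changes: [2, 2, 3, 2, 3]; total = 12

12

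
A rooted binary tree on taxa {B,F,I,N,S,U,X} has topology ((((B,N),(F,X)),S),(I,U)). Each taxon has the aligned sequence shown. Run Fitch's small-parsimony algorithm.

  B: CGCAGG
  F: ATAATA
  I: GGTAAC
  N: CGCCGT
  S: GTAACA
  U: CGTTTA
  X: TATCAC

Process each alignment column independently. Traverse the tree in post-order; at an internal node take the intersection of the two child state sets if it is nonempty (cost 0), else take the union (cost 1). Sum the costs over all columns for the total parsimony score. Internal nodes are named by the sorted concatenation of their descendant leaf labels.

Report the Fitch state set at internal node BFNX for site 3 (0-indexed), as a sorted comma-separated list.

[col 0] BN: children B:{C}, N:{C} ∩→ {C}; cost 0
[col 0] FX: children F:{A}, X:{T} ∪→ {A,T}; cost 1
[col 0] BFNX: children BN:{C}, FX:{A,T} ∪→ {A,C,T}; cost 1
[col 0] BFNSX: children BFNX:{A,C,T}, S:{G} ∪→ {A,C,G,T}; cost 1
[col 0] IU: children I:{G}, U:{C} ∪→ {C,G}; cost 1
[col 0] BFINSUX: children BFNSX:{A,C,G,T}, IU:{C,G} ∩→ {C,G}; cost 0
[col 1] BN: children B:{G}, N:{G} ∩→ {G}; cost 0
[col 1] FX: children F:{T}, X:{A} ∪→ {A,T}; cost 1
[col 1] BFNX: children BN:{G}, FX:{A,T} ∪→ {A,G,T}; cost 1
[col 1] BFNSX: children BFNX:{A,G,T}, S:{T} ∩→ {T}; cost 0
[col 1] IU: children I:{G}, U:{G} ∩→ {G}; cost 0
[col 1] BFINSUX: children BFNSX:{T}, IU:{G} ∪→ {G,T}; cost 1
[col 2] BN: children B:{C}, N:{C} ∩→ {C}; cost 0
[col 2] FX: children F:{A}, X:{T} ∪→ {A,T}; cost 1
[col 2] BFNX: children BN:{C}, FX:{A,T} ∪→ {A,C,T}; cost 1
[col 2] BFNSX: children BFNX:{A,C,T}, S:{A} ∩→ {A}; cost 0
[col 2] IU: children I:{T}, U:{T} ∩→ {T}; cost 0
[col 2] BFINSUX: children BFNSX:{A}, IU:{T} ∪→ {A,T}; cost 1
[col 3] BN: children B:{A}, N:{C} ∪→ {A,C}; cost 1
[col 3] FX: children F:{A}, X:{C} ∪→ {A,C}; cost 1
[col 3] BFNX: children BN:{A,C}, FX:{A,C} ∩→ {A,C}; cost 0
[col 3] BFNSX: children BFNX:{A,C}, S:{A} ∩→ {A}; cost 0
[col 3] IU: children I:{A}, U:{T} ∪→ {A,T}; cost 1
[col 3] BFINSUX: children BFNSX:{A}, IU:{A,T} ∩→ {A}; cost 0
[col 4] BN: children B:{G}, N:{G} ∩→ {G}; cost 0
[col 4] FX: children F:{T}, X:{A} ∪→ {A,T}; cost 1
[col 4] BFNX: children BN:{G}, FX:{A,T} ∪→ {A,G,T}; cost 1
[col 4] BFNSX: children BFNX:{A,G,T}, S:{C} ∪→ {A,C,G,T}; cost 1
[col 4] IU: children I:{A}, U:{T} ∪→ {A,T}; cost 1
[col 4] BFINSUX: children BFNSX:{A,C,G,T}, IU:{A,T} ∩→ {A,T}; cost 0
[col 5] BN: children B:{G}, N:{T} ∪→ {G,T}; cost 1
[col 5] FX: children F:{A}, X:{C} ∪→ {A,C}; cost 1
[col 5] BFNX: children BN:{G,T}, FX:{A,C} ∪→ {A,C,G,T}; cost 1
[col 5] BFNSX: children BFNX:{A,C,G,T}, S:{A} ∩→ {A}; cost 0
[col 5] IU: children I:{C}, U:{A} ∪→ {A,C}; cost 1
[col 5] BFINSUX: children BFNSX:{A}, IU:{A,C} ∩→ {A}; cost 0
per-site changes: [4, 3, 3, 3, 4, 4]; total = 21

A,C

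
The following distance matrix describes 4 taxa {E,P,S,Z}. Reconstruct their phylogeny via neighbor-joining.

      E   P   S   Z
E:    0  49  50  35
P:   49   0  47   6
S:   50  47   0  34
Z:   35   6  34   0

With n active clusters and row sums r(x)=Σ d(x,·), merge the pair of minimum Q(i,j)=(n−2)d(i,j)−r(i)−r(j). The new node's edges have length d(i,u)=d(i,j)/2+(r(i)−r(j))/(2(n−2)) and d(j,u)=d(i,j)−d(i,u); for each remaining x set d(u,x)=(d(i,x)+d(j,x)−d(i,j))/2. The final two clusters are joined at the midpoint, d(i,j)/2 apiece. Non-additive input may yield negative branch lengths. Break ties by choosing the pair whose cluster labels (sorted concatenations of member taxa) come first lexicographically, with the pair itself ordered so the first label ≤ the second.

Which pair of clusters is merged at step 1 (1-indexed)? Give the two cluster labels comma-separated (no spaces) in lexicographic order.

step 1: merge (E,S) at d=50, Q=-165; branch lengths E→103/4, S→97/4; new cluster ES
  updated: d(ES,P)=23, d(ES,Z)=19/2
step 2: merge (ES,P) at d=23, Q=-77/2; branch lengths ES→53/4, P→39/4; new cluster EPS
  updated: d(EPS,Z)=-15/4
step 3: merge (EPS,Z) at d=-15/4; branch lengths EPS→-15/8, Z→-15/8; new cluster EPSZ
final tree: (((E:103/4,S:97/4):53/4,P:39/4):-15/8,Z:-15/8)
total length: 277/4

E,S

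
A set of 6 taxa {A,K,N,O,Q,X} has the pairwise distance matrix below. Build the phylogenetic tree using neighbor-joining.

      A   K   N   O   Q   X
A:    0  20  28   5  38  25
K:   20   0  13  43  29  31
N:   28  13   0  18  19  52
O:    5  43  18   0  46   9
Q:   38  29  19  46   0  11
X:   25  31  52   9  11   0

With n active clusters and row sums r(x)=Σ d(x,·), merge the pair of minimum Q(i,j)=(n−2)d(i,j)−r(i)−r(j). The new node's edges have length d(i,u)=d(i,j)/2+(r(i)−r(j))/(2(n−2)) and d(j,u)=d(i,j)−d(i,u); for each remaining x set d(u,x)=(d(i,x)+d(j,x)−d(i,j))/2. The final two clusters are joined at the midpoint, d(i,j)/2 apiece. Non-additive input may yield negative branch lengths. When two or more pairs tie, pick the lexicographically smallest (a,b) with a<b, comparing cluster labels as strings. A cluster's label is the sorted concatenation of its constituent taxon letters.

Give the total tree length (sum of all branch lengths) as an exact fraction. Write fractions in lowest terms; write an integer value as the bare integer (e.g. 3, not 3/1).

237/4

step 1: merge (Q,X) at d=11, Q=-227; branch lengths Q→59/8, X→29/8; new cluster QX
  updated: d(A,QX)=26, d(K,QX)=49/2, d(N,QX)=30, d(O,QX)=22
step 2: merge (A,O) at d=5, Q=-152; branch lengths A→1, O→4; new cluster AO
  updated: d(AO,K)=29, d(AO,N)=41/2, d(AO,QX)=43/2
step 3: merge (AO,QX) at d=43/2, Q=-104; branch lengths AO→19/2, QX→12; new cluster AOQX
  updated: d(AOQX,K)=16, d(AOQX,N)=29/2
step 4: merge (AOQX,K) at d=16, Q=-87/2; branch lengths AOQX→35/4, K→29/4; new cluster AKOQX
  updated: d(AKOQX,N)=23/4
step 5: merge (AKOQX,N) at d=23/4; branch lengths AKOQX→23/8, N→23/8; new cluster AKNOQX
final tree: ((((A:1,O:4):19/2,(Q:59/8,X:29/8):12):35/4,K:29/4):23/8,N:23/8)
total length: 237/4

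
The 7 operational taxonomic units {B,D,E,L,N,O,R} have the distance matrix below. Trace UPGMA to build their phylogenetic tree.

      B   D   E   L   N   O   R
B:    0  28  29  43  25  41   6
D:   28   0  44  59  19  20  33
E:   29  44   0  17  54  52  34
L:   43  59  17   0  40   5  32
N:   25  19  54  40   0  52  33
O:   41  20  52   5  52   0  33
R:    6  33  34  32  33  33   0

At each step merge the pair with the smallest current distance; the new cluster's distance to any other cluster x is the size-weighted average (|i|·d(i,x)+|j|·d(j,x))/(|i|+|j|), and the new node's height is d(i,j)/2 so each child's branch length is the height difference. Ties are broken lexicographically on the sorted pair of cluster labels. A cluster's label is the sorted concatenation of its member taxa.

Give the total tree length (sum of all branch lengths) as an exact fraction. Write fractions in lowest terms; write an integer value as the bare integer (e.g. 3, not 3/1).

step 1: merge (L,O) at d=5; branch lengths L→5/2, O→5/2; new cluster LO
  updated: d(B,LO)=42, d(D,LO)=79/2, d(E,LO)=69/2, d(LO,N)=46, d(LO,R)=65/2
step 2: merge (B,R) at d=6; branch lengths B→3, R→3; new cluster BR
  updated: d(BR,D)=61/2, d(BR,E)=63/2, d(BR,LO)=149/4, d(BR,N)=29
step 3: merge (D,N) at d=19; branch lengths D→19/2, N→19/2; new cluster DN
  updated: d(BR,DN)=119/4, d(DN,E)=49, d(DN,LO)=171/4
step 4: merge (BR,DN) at d=119/4; branch lengths BR→95/8, DN→43/8; new cluster BDNR
  updated: d(BDNR,E)=161/4, d(BDNR,LO)=40
step 5: merge (E,LO) at d=69/2; branch lengths E→69/4, LO→59/4; new cluster ELO
  updated: d(BDNR,ELO)=481/12
step 6: merge (BDNR,ELO) at d=481/12; branch lengths BDNR→31/6, ELO→67/24; new cluster BDELNOR
final tree: (((B:3,R:3):95/8,(D:19/2,N:19/2):43/8):31/6,(E:69/4,(L:5/2,O:5/2):59/4):67/24)
total length: 2093/24

2093/24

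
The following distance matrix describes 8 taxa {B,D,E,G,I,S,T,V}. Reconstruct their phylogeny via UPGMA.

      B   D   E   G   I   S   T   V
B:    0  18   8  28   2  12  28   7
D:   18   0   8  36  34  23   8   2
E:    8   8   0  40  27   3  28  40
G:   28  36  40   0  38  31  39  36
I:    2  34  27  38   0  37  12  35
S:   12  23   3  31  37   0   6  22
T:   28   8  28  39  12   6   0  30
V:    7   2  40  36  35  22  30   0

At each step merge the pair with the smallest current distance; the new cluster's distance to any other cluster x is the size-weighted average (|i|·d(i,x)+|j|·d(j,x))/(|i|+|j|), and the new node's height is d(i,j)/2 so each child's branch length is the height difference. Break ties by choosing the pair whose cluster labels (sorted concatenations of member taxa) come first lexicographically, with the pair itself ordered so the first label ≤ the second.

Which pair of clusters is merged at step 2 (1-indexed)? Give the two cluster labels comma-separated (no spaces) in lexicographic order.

1. join B+I (d=2) ⇒ BI; edges |B|=1, |I|=1
  updated: d(BI,D)=26, d(BI,E)=35/2, d(BI,G)=33, d(BI,S)=49/2, d(BI,T)=20, d(BI,V)=21
2. join D+V (d=2) ⇒ DV; edges |D|=1, |V|=1
  updated: d(BI,DV)=47/2, d(DV,E)=24, d(DV,G)=36, d(DV,S)=45/2, d(DV,T)=19
3. join E+S (d=3) ⇒ ES; edges |E|=3/2, |S|=3/2
  updated: d(BI,ES)=21, d(DV,ES)=93/4, d(ES,G)=71/2, d(ES,T)=17
4. join ES+T (d=17) ⇒ EST; edges |ES|=7, |T|=17/2
  updated: d(BI,EST)=62/3, d(DV,EST)=131/6, d(EST,G)=110/3
5. join BI+EST (d=62/3) ⇒ BEIST; edges |BI|=28/3, |EST|=11/6
  updated: d(BEIST,DV)=45/2, d(BEIST,G)=176/5
6. join BEIST+DV (d=45/2) ⇒ BDEISTV; edges |BEIST|=11/12, |DV|=41/4
  updated: d(BDEISTV,G)=248/7
7. join BDEISTV+G (d=248/7) ⇒ BDEGISTV; edges |BDEISTV|=181/28, |G|=124/7
final tree: ((((B:1,I:1):28/3,((E:3/2,S:3/2):7,T:17/2):11/6):11/12,(D:1,V:1):41/4):181/28,G:124/7)
total length: 5797/84

D,V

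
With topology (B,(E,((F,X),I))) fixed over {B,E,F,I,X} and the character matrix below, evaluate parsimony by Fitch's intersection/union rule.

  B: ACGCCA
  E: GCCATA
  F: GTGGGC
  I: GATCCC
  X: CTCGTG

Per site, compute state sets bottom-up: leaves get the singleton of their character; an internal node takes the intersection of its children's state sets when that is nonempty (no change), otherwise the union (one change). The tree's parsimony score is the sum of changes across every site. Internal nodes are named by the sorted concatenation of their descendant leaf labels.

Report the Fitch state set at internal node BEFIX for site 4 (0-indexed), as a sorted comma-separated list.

site 0, node FX: F={G} ∪ X={C} → {C,G} (+1)
site 0, node FIX: FX={C,G} ∩ I={G} → {G} (+0)
site 0, node EFIX: E={G} ∩ FIX={G} → {G} (+0)
site 0, node BEFIX: B={A} ∪ EFIX={G} → {A,G} (+1)
site 1, node FX: F={T} ∩ X={T} → {T} (+0)
site 1, node FIX: FX={T} ∪ I={A} → {A,T} (+1)
site 1, node EFIX: E={C} ∪ FIX={A,T} → {A,C,T} (+1)
site 1, node BEFIX: B={C} ∩ EFIX={A,C,T} → {C} (+0)
site 2, node FX: F={G} ∪ X={C} → {C,G} (+1)
site 2, node FIX: FX={C,G} ∪ I={T} → {C,G,T} (+1)
site 2, node EFIX: E={C} ∩ FIX={C,G,T} → {C} (+0)
site 2, node BEFIX: B={G} ∪ EFIX={C} → {C,G} (+1)
site 3, node FX: F={G} ∩ X={G} → {G} (+0)
site 3, node FIX: FX={G} ∪ I={C} → {C,G} (+1)
site 3, node EFIX: E={A} ∪ FIX={C,G} → {A,C,G} (+1)
site 3, node BEFIX: B={C} ∩ EFIX={A,C,G} → {C} (+0)
site 4, node FX: F={G} ∪ X={T} → {G,T} (+1)
site 4, node FIX: FX={G,T} ∪ I={C} → {C,G,T} (+1)
site 4, node EFIX: E={T} ∩ FIX={C,G,T} → {T} (+0)
site 4, node BEFIX: B={C} ∪ EFIX={T} → {C,T} (+1)
site 5, node FX: F={C} ∪ X={G} → {C,G} (+1)
site 5, node FIX: FX={C,G} ∩ I={C} → {C} (+0)
site 5, node EFIX: E={A} ∪ FIX={C} → {A,C} (+1)
site 5, node BEFIX: B={A} ∩ EFIX={A,C} → {A} (+0)
per-site changes: [2, 2, 3, 2, 3, 2]; total = 14

C,T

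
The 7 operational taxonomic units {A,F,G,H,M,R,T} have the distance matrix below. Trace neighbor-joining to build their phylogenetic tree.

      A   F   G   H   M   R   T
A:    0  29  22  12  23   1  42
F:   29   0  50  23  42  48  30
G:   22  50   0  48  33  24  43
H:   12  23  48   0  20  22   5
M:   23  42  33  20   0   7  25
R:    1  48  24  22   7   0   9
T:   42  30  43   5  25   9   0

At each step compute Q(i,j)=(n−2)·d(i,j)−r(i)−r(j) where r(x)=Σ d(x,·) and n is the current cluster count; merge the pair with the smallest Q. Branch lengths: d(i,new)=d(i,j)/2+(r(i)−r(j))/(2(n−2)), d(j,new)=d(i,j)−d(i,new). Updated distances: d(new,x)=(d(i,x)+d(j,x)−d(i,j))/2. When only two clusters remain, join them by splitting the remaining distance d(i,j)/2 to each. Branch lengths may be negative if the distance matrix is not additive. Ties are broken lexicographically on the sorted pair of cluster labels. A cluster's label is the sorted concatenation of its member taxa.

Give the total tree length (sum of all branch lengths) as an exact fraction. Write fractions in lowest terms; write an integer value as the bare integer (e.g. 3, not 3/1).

2409/32

1. join H+T (d=5, Q=-259) ⇒ HT; edges |H|=1/10, |T|=49/10
  updated: d(A,HT)=49/2, d(F,HT)=24, d(G,HT)=43, d(HT,M)=20, d(HT,R)=13
2. join F+HT (d=24, Q=-443/2) ⇒ FHT; edges |F|=329/16, |HT|=55/16
  updated: d(A,FHT)=59/4, d(FHT,G)=69/2, d(FHT,M)=19, d(FHT,R)=37/2
3. join FHT+M (d=19, Q=-447/4) ⇒ FHMT; edges |FHT|=247/24, |M|=209/24
  updated: d(A,FHMT)=75/8, d(FHMT,G)=97/4, d(FHMT,R)=13/4
4. join A+G (d=22, Q=-469/8) ⇒ AG; edges |A|=49/32, |G|=655/32
  updated: d(AG,FHMT)=93/16, d(AG,R)=3/2
5. join AG+FHMT (d=93/16, Q=-169/16) ⇒ AFGHMT; edges |AG|=65/32, |FHMT|=121/32
  updated: d(AFGHMT,R)=-17/32
6. join AFGHMT+R (d=-17/32) ⇒ AFGHMRT; edges |AFGHMT|=-17/64, |R|=-17/64
final tree: (((A:49/32,G:655/32):65/32,((F:329/16,(H:1/10,T:49/10):55/16):247/24,M:209/24):121/32):-17/64,R:-17/64)
total length: 2409/32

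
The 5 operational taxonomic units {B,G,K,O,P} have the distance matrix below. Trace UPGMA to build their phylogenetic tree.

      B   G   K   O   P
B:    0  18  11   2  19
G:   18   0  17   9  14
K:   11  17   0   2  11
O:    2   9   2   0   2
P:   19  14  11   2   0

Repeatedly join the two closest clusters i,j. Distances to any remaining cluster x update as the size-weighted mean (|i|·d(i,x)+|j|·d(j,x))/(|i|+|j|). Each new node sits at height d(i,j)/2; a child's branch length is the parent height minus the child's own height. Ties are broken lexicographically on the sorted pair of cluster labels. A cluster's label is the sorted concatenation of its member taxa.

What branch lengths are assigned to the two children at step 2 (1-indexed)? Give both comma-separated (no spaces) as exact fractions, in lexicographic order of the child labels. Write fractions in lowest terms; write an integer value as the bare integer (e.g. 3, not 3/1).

iteration 1: select B,O (d=2); attach at lengths (1, 1); label the merged cluster BO
  updated: d(BO,G)=27/2, d(BO,K)=13/2, d(BO,P)=21/2
iteration 2: select BO,K (d=13/2); attach at lengths (9/4, 13/4); label the merged cluster BKO
  updated: d(BKO,G)=44/3, d(BKO,P)=32/3
iteration 3: select BKO,P (d=32/3); attach at lengths (25/12, 16/3); label the merged cluster BKOP
  updated: d(BKOP,G)=29/2
iteration 4: select BKOP,G (d=29/2); attach at lengths (23/12, 29/4); label the merged cluster BGKOP
final tree: ((((B:1,O:1):9/4,K:13/4):25/12,P:16/3):23/12,G:29/4)
total length: 289/12

9/4,13/4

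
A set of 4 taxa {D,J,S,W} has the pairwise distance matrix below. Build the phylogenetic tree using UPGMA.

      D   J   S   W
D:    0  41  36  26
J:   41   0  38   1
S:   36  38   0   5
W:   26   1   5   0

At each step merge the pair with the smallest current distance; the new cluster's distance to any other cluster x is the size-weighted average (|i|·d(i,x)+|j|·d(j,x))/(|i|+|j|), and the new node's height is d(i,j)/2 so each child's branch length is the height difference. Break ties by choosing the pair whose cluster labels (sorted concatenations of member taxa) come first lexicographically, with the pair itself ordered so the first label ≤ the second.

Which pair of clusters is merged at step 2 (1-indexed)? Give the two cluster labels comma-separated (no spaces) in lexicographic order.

JW,S

iteration 1: select J,W (d=1); attach at lengths (1/2, 1/2); label the merged cluster JW
  updated: d(D,JW)=67/2, d(JW,S)=43/2
iteration 2: select JW,S (d=43/2); attach at lengths (41/4, 43/4); label the merged cluster JSW
  updated: d(D,JSW)=103/3
iteration 3: select D,JSW (d=103/3); attach at lengths (103/6, 77/12); label the merged cluster DJSW
final tree: (D:103/6,((J:1/2,W:1/2):41/4,S:43/4):77/12)
total length: 547/12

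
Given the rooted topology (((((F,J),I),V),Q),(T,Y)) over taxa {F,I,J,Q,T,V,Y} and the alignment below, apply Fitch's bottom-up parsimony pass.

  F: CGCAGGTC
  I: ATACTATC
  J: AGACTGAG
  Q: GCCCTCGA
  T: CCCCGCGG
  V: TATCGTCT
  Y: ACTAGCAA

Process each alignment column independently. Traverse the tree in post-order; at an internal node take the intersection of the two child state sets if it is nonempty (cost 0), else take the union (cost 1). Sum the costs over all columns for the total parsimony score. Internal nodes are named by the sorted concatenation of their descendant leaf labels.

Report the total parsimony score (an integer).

FJ@0: {C} ∪ {A} = {A,C} (union, +1)
FIJ@0: {A,C} ∩ {A} = {A} (intersection, +0)
FIJV@0: {A} ∪ {T} = {A,T} (union, +1)
FIJQV@0: {A,T} ∪ {G} = {A,G,T} (union, +1)
TY@0: {C} ∪ {A} = {A,C} (union, +1)
FIJQTVY@0: {A,G,T} ∩ {A,C} = {A} (intersection, +0)
FJ@1: {G} ∩ {G} = {G} (intersection, +0)
FIJ@1: {G} ∪ {T} = {G,T} (union, +1)
FIJV@1: {G,T} ∪ {A} = {A,G,T} (union, +1)
FIJQV@1: {A,G,T} ∪ {C} = {A,C,G,T} (union, +1)
TY@1: {C} ∩ {C} = {C} (intersection, +0)
FIJQTVY@1: {A,C,G,T} ∩ {C} = {C} (intersection, +0)
FJ@2: {C} ∪ {A} = {A,C} (union, +1)
FIJ@2: {A,C} ∩ {A} = {A} (intersection, +0)
FIJV@2: {A} ∪ {T} = {A,T} (union, +1)
FIJQV@2: {A,T} ∪ {C} = {A,C,T} (union, +1)
TY@2: {C} ∪ {T} = {C,T} (union, +1)
FIJQTVY@2: {A,C,T} ∩ {C,T} = {C,T} (intersection, +0)
FJ@3: {A} ∪ {C} = {A,C} (union, +1)
FIJ@3: {A,C} ∩ {C} = {C} (intersection, +0)
FIJV@3: {C} ∩ {C} = {C} (intersection, +0)
FIJQV@3: {C} ∩ {C} = {C} (intersection, +0)
TY@3: {C} ∪ {A} = {A,C} (union, +1)
FIJQTVY@3: {C} ∩ {A,C} = {C} (intersection, +0)
FJ@4: {G} ∪ {T} = {G,T} (union, +1)
FIJ@4: {G,T} ∩ {T} = {T} (intersection, +0)
FIJV@4: {T} ∪ {G} = {G,T} (union, +1)
FIJQV@4: {G,T} ∩ {T} = {T} (intersection, +0)
TY@4: {G} ∩ {G} = {G} (intersection, +0)
FIJQTVY@4: {T} ∪ {G} = {G,T} (union, +1)
FJ@5: {G} ∩ {G} = {G} (intersection, +0)
FIJ@5: {G} ∪ {A} = {A,G} (union, +1)
FIJV@5: {A,G} ∪ {T} = {A,G,T} (union, +1)
FIJQV@5: {A,G,T} ∪ {C} = {A,C,G,T} (union, +1)
TY@5: {C} ∩ {C} = {C} (intersection, +0)
FIJQTVY@5: {A,C,G,T} ∩ {C} = {C} (intersection, +0)
FJ@6: {T} ∪ {A} = {A,T} (union, +1)
FIJ@6: {A,T} ∩ {T} = {T} (intersection, +0)
FIJV@6: {T} ∪ {C} = {C,T} (union, +1)
FIJQV@6: {C,T} ∪ {G} = {C,G,T} (union, +1)
TY@6: {G} ∪ {A} = {A,G} (union, +1)
FIJQTVY@6: {C,G,T} ∩ {A,G} = {G} (intersection, +0)
FJ@7: {C} ∪ {G} = {C,G} (union, +1)
FIJ@7: {C,G} ∩ {C} = {C} (intersection, +0)
FIJV@7: {C} ∪ {T} = {C,T} (union, +1)
FIJQV@7: {C,T} ∪ {A} = {A,C,T} (union, +1)
TY@7: {G} ∪ {A} = {A,G} (union, +1)
FIJQTVY@7: {A,C,T} ∩ {A,G} = {A} (intersection, +0)
per-site changes: [4, 3, 4, 2, 3, 3, 4, 4]; total = 27

27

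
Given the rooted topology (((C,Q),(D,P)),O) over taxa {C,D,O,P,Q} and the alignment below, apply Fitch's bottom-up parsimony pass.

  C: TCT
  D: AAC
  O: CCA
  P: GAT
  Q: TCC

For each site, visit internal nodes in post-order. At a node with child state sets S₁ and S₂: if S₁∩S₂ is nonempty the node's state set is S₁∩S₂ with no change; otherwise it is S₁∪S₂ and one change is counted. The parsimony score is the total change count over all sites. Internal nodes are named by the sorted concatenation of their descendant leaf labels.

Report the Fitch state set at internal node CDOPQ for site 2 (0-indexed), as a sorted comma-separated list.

CQ@0: {T} ∩ {T} = {T} (intersection, +0)
DP@0: {A} ∪ {G} = {A,G} (union, +1)
CDPQ@0: {T} ∪ {A,G} = {A,G,T} (union, +1)
CDOPQ@0: {A,G,T} ∪ {C} = {A,C,G,T} (union, +1)
CQ@1: {C} ∩ {C} = {C} (intersection, +0)
DP@1: {A} ∩ {A} = {A} (intersection, +0)
CDPQ@1: {C} ∪ {A} = {A,C} (union, +1)
CDOPQ@1: {A,C} ∩ {C} = {C} (intersection, +0)
CQ@2: {T} ∪ {C} = {C,T} (union, +1)
DP@2: {C} ∪ {T} = {C,T} (union, +1)
CDPQ@2: {C,T} ∩ {C,T} = {C,T} (intersection, +0)
CDOPQ@2: {C,T} ∪ {A} = {A,C,T} (union, +1)
per-site changes: [3, 1, 3]; total = 7

A,C,T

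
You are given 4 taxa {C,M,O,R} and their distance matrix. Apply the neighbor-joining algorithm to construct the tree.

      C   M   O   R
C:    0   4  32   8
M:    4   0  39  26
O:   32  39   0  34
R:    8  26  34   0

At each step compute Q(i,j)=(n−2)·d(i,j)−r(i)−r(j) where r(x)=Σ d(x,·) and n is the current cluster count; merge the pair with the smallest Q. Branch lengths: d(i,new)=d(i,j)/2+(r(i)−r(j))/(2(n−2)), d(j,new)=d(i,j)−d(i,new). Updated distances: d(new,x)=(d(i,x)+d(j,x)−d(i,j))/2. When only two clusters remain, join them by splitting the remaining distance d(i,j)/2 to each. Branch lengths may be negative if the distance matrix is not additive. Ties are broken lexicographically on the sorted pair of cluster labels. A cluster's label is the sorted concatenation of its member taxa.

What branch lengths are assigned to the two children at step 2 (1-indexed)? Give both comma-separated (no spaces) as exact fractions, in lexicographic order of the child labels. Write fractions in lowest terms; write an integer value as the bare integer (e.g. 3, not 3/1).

29/4,105/4

1. join C+M (d=4, Q=-105) ⇒ CM; edges |C|=-17/4, |M|=33/4
  updated: d(CM,O)=67/2, d(CM,R)=15
2. join CM+O (d=67/2, Q=-165/2) ⇒ CMO; edges |CM|=29/4, |O|=105/4
  updated: d(CMO,R)=31/4
3. join CMO+R (d=31/4) ⇒ CMOR; edges |CMO|=31/8, |R|=31/8
final tree: (((C:-17/4,M:33/4):29/4,O:105/4):31/8,R:31/8)
total length: 181/4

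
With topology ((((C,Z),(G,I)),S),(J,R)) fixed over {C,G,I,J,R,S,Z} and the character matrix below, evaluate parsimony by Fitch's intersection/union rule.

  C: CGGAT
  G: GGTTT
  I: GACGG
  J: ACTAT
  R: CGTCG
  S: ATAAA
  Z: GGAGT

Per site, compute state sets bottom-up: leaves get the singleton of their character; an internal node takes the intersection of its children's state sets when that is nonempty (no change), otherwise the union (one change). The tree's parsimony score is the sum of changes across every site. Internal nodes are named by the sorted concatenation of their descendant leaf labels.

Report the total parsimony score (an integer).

site 0, node CZ: C={C} ∪ Z={G} → {C,G} (+1)
site 0, node GI: G={G} ∩ I={G} → {G} (+0)
site 0, node CGIZ: CZ={C,G} ∩ GI={G} → {G} (+0)
site 0, node CGISZ: CGIZ={G} ∪ S={A} → {A,G} (+1)
site 0, node JR: J={A} ∪ R={C} → {A,C} (+1)
site 0, node CGIJRSZ: CGISZ={A,G} ∩ JR={A,C} → {A} (+0)
site 1, node CZ: C={G} ∩ Z={G} → {G} (+0)
site 1, node GI: G={G} ∪ I={A} → {A,G} (+1)
site 1, node CGIZ: CZ={G} ∩ GI={A,G} → {G} (+0)
site 1, node CGISZ: CGIZ={G} ∪ S={T} → {G,T} (+1)
site 1, node JR: J={C} ∪ R={G} → {C,G} (+1)
site 1, node CGIJRSZ: CGISZ={G,T} ∩ JR={C,G} → {G} (+0)
site 2, node CZ: C={G} ∪ Z={A} → {A,G} (+1)
site 2, node GI: G={T} ∪ I={C} → {C,T} (+1)
site 2, node CGIZ: CZ={A,G} ∪ GI={C,T} → {A,C,G,T} (+1)
site 2, node CGISZ: CGIZ={A,C,G,T} ∩ S={A} → {A} (+0)
site 2, node JR: J={T} ∩ R={T} → {T} (+0)
site 2, node CGIJRSZ: CGISZ={A} ∪ JR={T} → {A,T} (+1)
site 3, node CZ: C={A} ∪ Z={G} → {A,G} (+1)
site 3, node GI: G={T} ∪ I={G} → {G,T} (+1)
site 3, node CGIZ: CZ={A,G} ∩ GI={G,T} → {G} (+0)
site 3, node CGISZ: CGIZ={G} ∪ S={A} → {A,G} (+1)
site 3, node JR: J={A} ∪ R={C} → {A,C} (+1)
site 3, node CGIJRSZ: CGISZ={A,G} ∩ JR={A,C} → {A} (+0)
site 4, node CZ: C={T} ∩ Z={T} → {T} (+0)
site 4, node GI: G={T} ∪ I={G} → {G,T} (+1)
site 4, node CGIZ: CZ={T} ∩ GI={G,T} → {T} (+0)
site 4, node CGISZ: CGIZ={T} ∪ S={A} → {A,T} (+1)
site 4, node JR: J={T} ∪ R={G} → {G,T} (+1)
site 4, node CGIJRSZ: CGISZ={A,T} ∩ JR={G,T} → {T} (+0)
per-site changes: [3, 3, 4, 4, 3]; total = 17

17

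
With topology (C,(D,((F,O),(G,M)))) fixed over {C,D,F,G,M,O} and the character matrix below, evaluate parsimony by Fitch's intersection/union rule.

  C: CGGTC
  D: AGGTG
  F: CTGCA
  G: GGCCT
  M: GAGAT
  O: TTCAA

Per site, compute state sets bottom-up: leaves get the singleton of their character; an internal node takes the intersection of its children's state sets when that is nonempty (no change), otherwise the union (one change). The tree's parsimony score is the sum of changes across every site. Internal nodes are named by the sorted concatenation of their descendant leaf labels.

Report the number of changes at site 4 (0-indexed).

3

[col 0] FO: children F:{C}, O:{T} ∪→ {C,T}; cost 1
[col 0] GM: children G:{G}, M:{G} ∩→ {G}; cost 0
[col 0] FGMO: children FO:{C,T}, GM:{G} ∪→ {C,G,T}; cost 1
[col 0] DFGMO: children D:{A}, FGMO:{C,G,T} ∪→ {A,C,G,T}; cost 1
[col 0] CDFGMO: children C:{C}, DFGMO:{A,C,G,T} ∩→ {C}; cost 0
[col 1] FO: children F:{T}, O:{T} ∩→ {T}; cost 0
[col 1] GM: children G:{G}, M:{A} ∪→ {A,G}; cost 1
[col 1] FGMO: children FO:{T}, GM:{A,G} ∪→ {A,G,T}; cost 1
[col 1] DFGMO: children D:{G}, FGMO:{A,G,T} ∩→ {G}; cost 0
[col 1] CDFGMO: children C:{G}, DFGMO:{G} ∩→ {G}; cost 0
[col 2] FO: children F:{G}, O:{C} ∪→ {C,G}; cost 1
[col 2] GM: children G:{C}, M:{G} ∪→ {C,G}; cost 1
[col 2] FGMO: children FO:{C,G}, GM:{C,G} ∩→ {C,G}; cost 0
[col 2] DFGMO: children D:{G}, FGMO:{C,G} ∩→ {G}; cost 0
[col 2] CDFGMO: children C:{G}, DFGMO:{G} ∩→ {G}; cost 0
[col 3] FO: children F:{C}, O:{A} ∪→ {A,C}; cost 1
[col 3] GM: children G:{C}, M:{A} ∪→ {A,C}; cost 1
[col 3] FGMO: children FO:{A,C}, GM:{A,C} ∩→ {A,C}; cost 0
[col 3] DFGMO: children D:{T}, FGMO:{A,C} ∪→ {A,C,T}; cost 1
[col 3] CDFGMO: children C:{T}, DFGMO:{A,C,T} ∩→ {T}; cost 0
[col 4] FO: children F:{A}, O:{A} ∩→ {A}; cost 0
[col 4] GM: children G:{T}, M:{T} ∩→ {T}; cost 0
[col 4] FGMO: children FO:{A}, GM:{T} ∪→ {A,T}; cost 1
[col 4] DFGMO: children D:{G}, FGMO:{A,T} ∪→ {A,G,T}; cost 1
[col 4] CDFGMO: children C:{C}, DFGMO:{A,G,T} ∪→ {A,C,G,T}; cost 1
per-site changes: [3, 2, 2, 3, 3]; total = 13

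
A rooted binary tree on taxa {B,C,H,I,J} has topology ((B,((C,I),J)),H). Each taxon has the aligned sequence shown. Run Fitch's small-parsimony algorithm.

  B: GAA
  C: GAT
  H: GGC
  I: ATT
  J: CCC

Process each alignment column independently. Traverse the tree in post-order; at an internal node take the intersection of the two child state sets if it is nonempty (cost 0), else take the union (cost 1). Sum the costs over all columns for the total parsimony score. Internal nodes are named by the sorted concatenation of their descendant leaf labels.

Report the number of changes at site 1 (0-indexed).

[col 0] CI: children C:{G}, I:{A} ∪→ {A,G}; cost 1
[col 0] CIJ: children CI:{A,G}, J:{C} ∪→ {A,C,G}; cost 1
[col 0] BCIJ: children B:{G}, CIJ:{A,C,G} ∩→ {G}; cost 0
[col 0] BCHIJ: children BCIJ:{G}, H:{G} ∩→ {G}; cost 0
[col 1] CI: children C:{A}, I:{T} ∪→ {A,T}; cost 1
[col 1] CIJ: children CI:{A,T}, J:{C} ∪→ {A,C,T}; cost 1
[col 1] BCIJ: children B:{A}, CIJ:{A,C,T} ∩→ {A}; cost 0
[col 1] BCHIJ: children BCIJ:{A}, H:{G} ∪→ {A,G}; cost 1
[col 2] CI: children C:{T}, I:{T} ∩→ {T}; cost 0
[col 2] CIJ: children CI:{T}, J:{C} ∪→ {C,T}; cost 1
[col 2] BCIJ: children B:{A}, CIJ:{C,T} ∪→ {A,C,T}; cost 1
[col 2] BCHIJ: children BCIJ:{A,C,T}, H:{C} ∩→ {C}; cost 0
per-site changes: [2, 3, 2]; total = 7

3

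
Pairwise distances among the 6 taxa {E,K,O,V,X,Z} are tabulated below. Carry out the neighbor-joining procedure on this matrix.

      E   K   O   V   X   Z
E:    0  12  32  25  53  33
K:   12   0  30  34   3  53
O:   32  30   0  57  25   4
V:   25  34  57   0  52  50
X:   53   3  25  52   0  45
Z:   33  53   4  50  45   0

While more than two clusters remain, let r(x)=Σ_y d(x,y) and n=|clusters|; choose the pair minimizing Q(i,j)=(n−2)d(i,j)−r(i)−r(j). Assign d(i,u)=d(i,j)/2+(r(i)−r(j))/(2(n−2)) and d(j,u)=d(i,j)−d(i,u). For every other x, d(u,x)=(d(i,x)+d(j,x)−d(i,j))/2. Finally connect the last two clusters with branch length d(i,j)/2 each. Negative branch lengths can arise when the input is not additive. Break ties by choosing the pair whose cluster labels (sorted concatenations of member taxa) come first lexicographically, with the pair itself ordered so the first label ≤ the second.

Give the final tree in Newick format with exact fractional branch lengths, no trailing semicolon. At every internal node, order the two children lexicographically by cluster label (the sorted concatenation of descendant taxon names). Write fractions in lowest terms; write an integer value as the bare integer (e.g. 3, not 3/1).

(((E:37/8,V:163/8):35/4,(K:-29/4,X:41/4):15):79/8,(O:-21/8,Z:53/8):79/8)

iteration 1: select O,Z (d=4, Q=-317); attach at lengths (-21/8, 53/8); label the merged cluster OZ
  updated: d(E,OZ)=61/2, d(K,OZ)=79/2, d(OZ,V)=103/2, d(OZ,X)=33
iteration 2: select K,X (d=3, Q=-441/2); attach at lengths (-29/4, 41/4); label the merged cluster KX
  updated: d(E,KX)=31, d(KX,OZ)=139/4, d(KX,V)=83/2
iteration 3: select E,V (d=25, Q=-309/2); attach at lengths (37/8, 163/8); label the merged cluster EV
  updated: d(EV,KX)=95/4, d(EV,OZ)=57/2
iteration 4: select EV,KX (d=95/4, Q=-87); attach at lengths (35/4, 15); label the merged cluster EKVX
  updated: d(EKVX,OZ)=79/4
iteration 5: select EKVX,OZ (d=79/4); attach at lengths (79/8, 79/8); label the merged cluster EKOVXZ
final tree: (((E:37/8,V:163/8):35/4,(K:-29/4,X:41/4):15):79/8,(O:-21/8,Z:53/8):79/8)
total length: 151/2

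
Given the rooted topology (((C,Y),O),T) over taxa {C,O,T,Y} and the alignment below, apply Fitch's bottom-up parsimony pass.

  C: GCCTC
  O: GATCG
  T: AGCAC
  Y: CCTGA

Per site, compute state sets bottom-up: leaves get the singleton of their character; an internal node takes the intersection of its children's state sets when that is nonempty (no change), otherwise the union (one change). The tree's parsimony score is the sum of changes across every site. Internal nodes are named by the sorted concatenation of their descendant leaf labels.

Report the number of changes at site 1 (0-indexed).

[col 0] CY: children C:{G}, Y:{C} ∪→ {C,G}; cost 1
[col 0] COY: children CY:{C,G}, O:{G} ∩→ {G}; cost 0
[col 0] COTY: children COY:{G}, T:{A} ∪→ {A,G}; cost 1
[col 1] CY: children C:{C}, Y:{C} ∩→ {C}; cost 0
[col 1] COY: children CY:{C}, O:{A} ∪→ {A,C}; cost 1
[col 1] COTY: children COY:{A,C}, T:{G} ∪→ {A,C,G}; cost 1
[col 2] CY: children C:{C}, Y:{T} ∪→ {C,T}; cost 1
[col 2] COY: children CY:{C,T}, O:{T} ∩→ {T}; cost 0
[col 2] COTY: children COY:{T}, T:{C} ∪→ {C,T}; cost 1
[col 3] CY: children C:{T}, Y:{G} ∪→ {G,T}; cost 1
[col 3] COY: children CY:{G,T}, O:{C} ∪→ {C,G,T}; cost 1
[col 3] COTY: children COY:{C,G,T}, T:{A} ∪→ {A,C,G,T}; cost 1
[col 4] CY: children C:{C}, Y:{A} ∪→ {A,C}; cost 1
[col 4] COY: children CY:{A,C}, O:{G} ∪→ {A,C,G}; cost 1
[col 4] COTY: children COY:{A,C,G}, T:{C} ∩→ {C}; cost 0
per-site changes: [2, 2, 2, 3, 2]; total = 11

2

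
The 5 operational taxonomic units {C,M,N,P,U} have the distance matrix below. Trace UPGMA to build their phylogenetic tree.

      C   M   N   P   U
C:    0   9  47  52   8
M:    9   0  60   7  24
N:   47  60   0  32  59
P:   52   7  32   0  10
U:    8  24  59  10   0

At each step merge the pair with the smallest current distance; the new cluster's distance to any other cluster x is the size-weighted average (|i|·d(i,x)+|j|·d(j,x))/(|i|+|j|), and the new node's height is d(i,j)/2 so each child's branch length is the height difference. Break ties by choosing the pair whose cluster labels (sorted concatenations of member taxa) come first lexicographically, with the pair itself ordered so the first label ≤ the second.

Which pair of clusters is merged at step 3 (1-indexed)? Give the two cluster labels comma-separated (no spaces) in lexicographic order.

1. join M+P (d=7) ⇒ MP; edges |M|=7/2, |P|=7/2
  updated: d(C,MP)=61/2, d(MP,N)=46, d(MP,U)=17
2. join C+U (d=8) ⇒ CU; edges |C|=4, |U|=4
  updated: d(CU,MP)=95/4, d(CU,N)=53
3. join CU+MP (d=95/4) ⇒ CMPU; edges |CU|=63/8, |MP|=67/8
  updated: d(CMPU,N)=99/2
4. join CMPU+N (d=99/2) ⇒ CMNPU; edges |CMPU|=103/8, |N|=99/4
final tree: (((C:4,U:4):63/8,(M:7/2,P:7/2):67/8):103/8,N:99/4)
total length: 551/8

CU,MP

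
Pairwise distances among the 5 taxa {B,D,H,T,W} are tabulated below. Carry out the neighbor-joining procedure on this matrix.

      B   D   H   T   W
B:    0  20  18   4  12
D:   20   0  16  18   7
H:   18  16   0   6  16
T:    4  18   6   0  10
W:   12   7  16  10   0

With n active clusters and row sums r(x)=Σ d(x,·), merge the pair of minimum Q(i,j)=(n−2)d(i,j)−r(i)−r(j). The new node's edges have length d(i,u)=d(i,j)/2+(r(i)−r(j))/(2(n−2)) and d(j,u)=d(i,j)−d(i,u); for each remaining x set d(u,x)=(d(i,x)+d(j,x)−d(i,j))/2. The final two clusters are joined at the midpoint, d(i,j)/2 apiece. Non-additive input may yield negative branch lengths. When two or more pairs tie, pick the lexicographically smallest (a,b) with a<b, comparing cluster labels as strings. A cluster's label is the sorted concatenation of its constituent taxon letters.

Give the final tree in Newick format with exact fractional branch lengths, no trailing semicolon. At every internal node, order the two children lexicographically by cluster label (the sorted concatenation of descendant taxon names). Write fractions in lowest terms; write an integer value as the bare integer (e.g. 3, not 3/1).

1. join D+W (d=7, Q=-85) ⇒ DW; edges |D|=37/6, |W|=5/6
  updated: d(B,DW)=25/2, d(DW,H)=25/2, d(DW,T)=21/2
2. join B+T (d=4, Q=-47) ⇒ BT; edges |B|=11/2, |T|=-3/2
  updated: d(BT,DW)=19/2, d(BT,H)=10
3. join BT+DW (d=19/2, Q=-32) ⇒ BDTW; edges |BT|=7/2, |DW|=6
  updated: d(BDTW,H)=13/2
4. join BDTW+H (d=13/2) ⇒ BDHTW; edges |BDTW|=13/4, |H|=13/4
final tree: (((B:11/2,T:-3/2):7/2,(D:37/6,W:5/6):6):13/4,H:13/4)
total length: 27

(((B:11/2,T:-3/2):7/2,(D:37/6,W:5/6):6):13/4,H:13/4)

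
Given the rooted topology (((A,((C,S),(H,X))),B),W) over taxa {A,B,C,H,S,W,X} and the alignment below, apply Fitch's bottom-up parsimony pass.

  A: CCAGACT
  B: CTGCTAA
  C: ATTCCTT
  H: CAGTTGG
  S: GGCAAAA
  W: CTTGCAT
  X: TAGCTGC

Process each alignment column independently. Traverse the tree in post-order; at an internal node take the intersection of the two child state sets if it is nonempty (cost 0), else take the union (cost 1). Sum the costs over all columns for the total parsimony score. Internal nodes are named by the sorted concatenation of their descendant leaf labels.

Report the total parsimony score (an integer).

site 0, node CS: C={A} ∪ S={G} → {A,G} (+1)
site 0, node HX: H={C} ∪ X={T} → {C,T} (+1)
site 0, node CHSX: CS={A,G} ∪ HX={C,T} → {A,C,G,T} (+1)
site 0, node ACHSX: A={C} ∩ CHSX={A,C,G,T} → {C} (+0)
site 0, node ABCHSX: ACHSX={C} ∩ B={C} → {C} (+0)
site 0, node ABCHSWX: ABCHSX={C} ∩ W={C} → {C} (+0)
site 1, node CS: C={T} ∪ S={G} → {G,T} (+1)
site 1, node HX: H={A} ∩ X={A} → {A} (+0)
site 1, node CHSX: CS={G,T} ∪ HX={A} → {A,G,T} (+1)
site 1, node ACHSX: A={C} ∪ CHSX={A,G,T} → {A,C,G,T} (+1)
site 1, node ABCHSX: ACHSX={A,C,G,T} ∩ B={T} → {T} (+0)
site 1, node ABCHSWX: ABCHSX={T} ∩ W={T} → {T} (+0)
site 2, node CS: C={T} ∪ S={C} → {C,T} (+1)
site 2, node HX: H={G} ∩ X={G} → {G} (+0)
site 2, node CHSX: CS={C,T} ∪ HX={G} → {C,G,T} (+1)
site 2, node ACHSX: A={A} ∪ CHSX={C,G,T} → {A,C,G,T} (+1)
site 2, node ABCHSX: ACHSX={A,C,G,T} ∩ B={G} → {G} (+0)
site 2, node ABCHSWX: ABCHSX={G} ∪ W={T} → {G,T} (+1)
site 3, node CS: C={C} ∪ S={A} → {A,C} (+1)
site 3, node HX: H={T} ∪ X={C} → {C,T} (+1)
site 3, node CHSX: CS={A,C} ∩ HX={C,T} → {C} (+0)
site 3, node ACHSX: A={G} ∪ CHSX={C} → {C,G} (+1)
site 3, node ABCHSX: ACHSX={C,G} ∩ B={C} → {C} (+0)
site 3, node ABCHSWX: ABCHSX={C} ∪ W={G} → {C,G} (+1)
site 4, node CS: C={C} ∪ S={A} → {A,C} (+1)
site 4, node HX: H={T} ∩ X={T} → {T} (+0)
site 4, node CHSX: CS={A,C} ∪ HX={T} → {A,C,T} (+1)
site 4, node ACHSX: A={A} ∩ CHSX={A,C,T} → {A} (+0)
site 4, node ABCHSX: ACHSX={A} ∪ B={T} → {A,T} (+1)
site 4, node ABCHSWX: ABCHSX={A,T} ∪ W={C} → {A,C,T} (+1)
site 5, node CS: C={T} ∪ S={A} → {A,T} (+1)
site 5, node HX: H={G} ∩ X={G} → {G} (+0)
site 5, node CHSX: CS={A,T} ∪ HX={G} → {A,G,T} (+1)
site 5, node ACHSX: A={C} ∪ CHSX={A,G,T} → {A,C,G,T} (+1)
site 5, node ABCHSX: ACHSX={A,C,G,T} ∩ B={A} → {A} (+0)
site 5, node ABCHSWX: ABCHSX={A} ∩ W={A} → {A} (+0)
site 6, node CS: C={T} ∪ S={A} → {A,T} (+1)
site 6, node HX: H={G} ∪ X={C} → {C,G} (+1)
site 6, node CHSX: CS={A,T} ∪ HX={C,G} → {A,C,G,T} (+1)
site 6, node ACHSX: A={T} ∩ CHSX={A,C,G,T} → {T} (+0)
site 6, node ABCHSX: ACHSX={T} ∪ B={A} → {A,T} (+1)
site 6, node ABCHSWX: ABCHSX={A,T} ∩ W={T} → {T} (+0)
per-site changes: [3, 3, 4, 4, 4, 3, 4]; total = 25

25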